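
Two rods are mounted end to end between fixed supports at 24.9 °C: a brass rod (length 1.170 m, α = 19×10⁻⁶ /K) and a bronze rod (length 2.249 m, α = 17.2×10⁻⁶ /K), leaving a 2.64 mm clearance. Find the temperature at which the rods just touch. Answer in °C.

T = 68.2 °C

α₁L₁ = 2.223×10⁻⁵ m/K, α₂L₂ = 3.86828×10⁻⁵ m/K → total 6.09128×10⁻⁵ m/K
ΔT = g/(α₁L₁+α₂L₂) = 2.64×10⁻³ / 6.09128×10⁻⁵ = 43.341 K
T = 24.9 + 43.341 = 68.241 °C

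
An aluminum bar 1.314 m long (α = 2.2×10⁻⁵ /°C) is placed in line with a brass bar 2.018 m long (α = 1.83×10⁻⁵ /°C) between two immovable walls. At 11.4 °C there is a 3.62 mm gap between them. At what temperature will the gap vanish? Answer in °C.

T = 66.4 °C

Gap closes when ΔL₁ + ΔL₂ = 3.62 mm = 3.62×10⁻³ m
(α₁L₁ + α₂L₂)ΔT = g
α₁L₁ + α₂L₂ = 2.2×10⁻⁵×1.314 + 1.83×10⁻⁵×2.018 = 6.58374×10⁻⁵ m/K
ΔT = 3.62×10⁻³ / 6.58374×10⁻⁵ = 54.984 K
T = 11.4 + 54.984 = 66.384 °C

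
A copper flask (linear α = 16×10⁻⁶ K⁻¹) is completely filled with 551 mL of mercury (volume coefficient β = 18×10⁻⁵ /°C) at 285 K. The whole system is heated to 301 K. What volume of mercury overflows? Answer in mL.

1.16 mL

The flask also expands: β_container ≈ 3α = 4.8×10⁻⁵ /K
Net overflow = V₀(β_liq − 3α_cont)ΔT
β − 3α = 1.80×10⁻⁴ − 4.8×10⁻⁵ = 1.32×10⁻⁴ /K; ΔT = 16 K
ΔV = 551 × 1.32×10⁻⁴ × 16 = 1.16 mL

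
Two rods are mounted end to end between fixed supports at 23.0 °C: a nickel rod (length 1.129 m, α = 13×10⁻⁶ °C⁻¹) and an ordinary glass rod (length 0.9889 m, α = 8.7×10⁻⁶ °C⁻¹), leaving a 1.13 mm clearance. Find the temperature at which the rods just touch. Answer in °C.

Gap closes when ΔL₁ + ΔL₂ = 1.13 mm = 1.13×10⁻³ m
(α₁L₁ + α₂L₂)ΔT = g
α₁L₁ + α₂L₂ = 13×10⁻⁶×1.129 + 8.7×10⁻⁶×0.9889 = 2.328043×10⁻⁵ m/K
ΔT = 1.13×10⁻³ / 2.328043×10⁻⁵ = 48.539 K
T = 23.0 + 48.539 = 71.539 °C

T = 71.5 °C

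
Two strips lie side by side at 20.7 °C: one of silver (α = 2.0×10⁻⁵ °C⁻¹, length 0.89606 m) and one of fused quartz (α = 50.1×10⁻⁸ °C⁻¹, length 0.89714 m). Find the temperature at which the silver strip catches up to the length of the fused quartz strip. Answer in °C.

Equal length when α₁L₁ΔT − α₂L₂ΔT = L₂ − L₁ = 1.08×10⁻³ m
α₁L₁ = 1.79212×10⁻⁵, α₂L₂ = 4.4946714×10⁻⁷ → Δ(αL) = 1.747173286×10⁻⁵ m/K
ΔT = 1.08×10⁻³ / 1.747173286×10⁻⁵ = 61.8141 K, so T = 20.7 + 61.8141 = 82.5141 °C

T = 82.51 °C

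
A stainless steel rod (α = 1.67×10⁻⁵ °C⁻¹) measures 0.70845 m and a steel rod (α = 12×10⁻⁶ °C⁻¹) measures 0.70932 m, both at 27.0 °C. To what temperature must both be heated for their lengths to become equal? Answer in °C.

T = 289.1 °C

L₁(1 + α₁ΔT) = L₂(1 + α₂ΔT) ⇒ ΔT = (L₂ − L₁)/(α₁L₁ − α₂L₂)
L₂ − L₁ = 0.70932 − 0.70845 = 8.70×10⁻⁴ m
α₁L₁ − α₂L₂ = 1.67×10⁻⁵×0.70845 − 12×10⁻⁶×0.70932 = 3.319275×10⁻⁶ m/K
ΔT = 8.70×10⁻⁴ / 3.319275×10⁻⁶ = 262.105 K
T = 27.0 + 262.105 = 289.105 °C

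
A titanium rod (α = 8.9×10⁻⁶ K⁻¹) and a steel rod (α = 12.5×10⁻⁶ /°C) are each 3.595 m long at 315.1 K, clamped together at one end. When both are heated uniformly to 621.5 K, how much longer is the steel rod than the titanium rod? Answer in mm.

3.97 mm

ΔT = 306.4 K
titanium: ΔL = 8.9×10⁻⁶ × 3.595 m × 306.4 = 9.8034×10⁻³ m = 9.8034 mm
steel: ΔL = 12.5×10⁻⁶ × 3.595 m × 306.4 = 1.3769×10⁻² m = 13.769 mm
difference = 13.769 − 9.8034 = 3.9656 mm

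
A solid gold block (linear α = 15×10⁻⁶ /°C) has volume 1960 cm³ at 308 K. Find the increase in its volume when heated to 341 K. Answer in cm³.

ΔV = 2.91 cm³

Isotropic solid: β ≈ 3α = 4.5×10⁻⁵ /K; ΔT = 33 K
ΔV = 3αV₀ΔT = 3(15×10⁻⁶)(1960)(33) = 2.91 cm³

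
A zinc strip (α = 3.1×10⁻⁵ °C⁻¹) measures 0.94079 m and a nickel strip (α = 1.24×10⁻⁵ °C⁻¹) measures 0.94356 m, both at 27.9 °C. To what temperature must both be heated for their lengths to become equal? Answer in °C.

L₁(1 + α₁ΔT) = L₂(1 + α₂ΔT) ⇒ ΔT = (L₂ − L₁)/(α₁L₁ − α₂L₂)
L₂ − L₁ = 0.94356 − 0.94079 = 2.77×10⁻³ m
α₁L₁ − α₂L₂ = 3.1×10⁻⁵×0.94079 − 1.24×10⁻⁵×0.94356 = 1.7464346×10⁻⁵ m/K
ΔT = 2.77×10⁻³ / 1.7464346×10⁻⁵ = 158.609 K
T = 27.9 + 158.609 = 186.509 °C

T = 186.5 °C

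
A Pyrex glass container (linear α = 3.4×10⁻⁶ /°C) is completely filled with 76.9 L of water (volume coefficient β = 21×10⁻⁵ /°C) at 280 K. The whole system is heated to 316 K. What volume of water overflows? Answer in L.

0.553 L

The container also expands: β_container ≈ 3α = 1.02×10⁻⁵ /K
Net overflow = V₀(β_liq − 3α_cont)ΔT
β − 3α = 2.10×10⁻⁴ − 1.02×10⁻⁵ = 1.998×10⁻⁴ /K; ΔT = 36 K
ΔV = 76.9 × 1.998×10⁻⁴ × 36 = 0.553 L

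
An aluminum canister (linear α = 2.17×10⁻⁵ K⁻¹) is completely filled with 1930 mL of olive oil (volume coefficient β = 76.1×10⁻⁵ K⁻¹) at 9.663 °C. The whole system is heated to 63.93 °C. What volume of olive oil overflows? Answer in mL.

The canister also expands: β_container ≈ 3α = 6.51×10⁻⁵ /K
Net overflow = V₀(β_liq − 3α_cont)ΔT
β − 3α = 7.61×10⁻⁴ − 6.51×10⁻⁵ = 6.959×10⁻⁴ /K; ΔT = 54.267 K
ΔV = 1930 × 6.959×10⁻⁴ × 54.267 = 72.9 mL

72.9 mL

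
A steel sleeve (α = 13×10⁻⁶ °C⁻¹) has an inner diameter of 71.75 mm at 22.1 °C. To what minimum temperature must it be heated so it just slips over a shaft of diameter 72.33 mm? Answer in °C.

Required Δd = 72.33 − 71.75 = 0.58 mm
Δd = αd₀ΔT ⇒ ΔT = Δd/(αd₀) = 0.58 / (13×10⁻⁶ × 71.75) = 621.82 K
T_min = 22.1 + 621.82 = 643.92 °C

T = 644 °C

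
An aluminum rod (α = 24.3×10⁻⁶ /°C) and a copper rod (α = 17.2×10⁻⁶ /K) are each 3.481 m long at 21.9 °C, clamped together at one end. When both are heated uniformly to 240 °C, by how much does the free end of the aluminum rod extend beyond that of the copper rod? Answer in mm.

ΔT = 218.1 K
aluminum: ΔL = 24.3×10⁻⁶ × 3.481 m × 218.1 = 1.8449×10⁻² m = 18.449 mm
copper: ΔL = 17.2×10⁻⁶ × 3.481 m × 218.1 = 1.3058×10⁻² m = 13.058 mm
difference = 18.449 − 13.058 = 5.391 mm

5.39 mm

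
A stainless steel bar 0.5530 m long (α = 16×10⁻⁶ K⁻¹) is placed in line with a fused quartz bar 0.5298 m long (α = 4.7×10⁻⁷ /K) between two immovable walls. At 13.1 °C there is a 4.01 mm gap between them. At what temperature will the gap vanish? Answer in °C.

Gap closes when ΔL₁ + ΔL₂ = 4.01 mm = 4.01×10⁻³ m
(α₁L₁ + α₂L₂)ΔT = g
α₁L₁ + α₂L₂ = 16×10⁻⁶×0.5530 + 4.7×10⁻⁷×0.5298 = 9.097006×10⁻⁶ m/K
ΔT = 4.01×10⁻³ / 9.097006×10⁻⁶ = 440.80 K
T = 13.1 + 440.80 = 453.90 °C

T = 454 °C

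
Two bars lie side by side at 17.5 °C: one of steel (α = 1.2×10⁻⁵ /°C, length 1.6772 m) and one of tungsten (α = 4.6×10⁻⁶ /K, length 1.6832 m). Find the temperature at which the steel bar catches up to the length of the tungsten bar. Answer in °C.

T = 502.0 °C

Equal length when α₁L₁ΔT − α₂L₂ΔT = L₂ − L₁ = 6.00×10⁻³ m
α₁L₁ = 2.01264×10⁻⁵, α₂L₂ = 7.74272×10⁻⁶ → Δ(αL) = 1.238368×10⁻⁵ m/K
ΔT = 6.00×10⁻³ / 1.238368×10⁻⁵ = 484.509 K, so T = 17.5 + 484.509 = 502.009 °C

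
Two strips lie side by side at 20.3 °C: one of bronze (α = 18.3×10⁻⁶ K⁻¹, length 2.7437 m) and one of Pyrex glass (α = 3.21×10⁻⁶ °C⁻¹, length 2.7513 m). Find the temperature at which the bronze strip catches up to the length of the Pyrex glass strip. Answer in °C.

Equal length when α₁L₁ΔT − α₂L₂ΔT = L₂ − L₁ = 7.60×10⁻³ m
α₁L₁ = 5.020971×10⁻⁵, α₂L₂ = 8.831673×10⁻⁶ → Δ(αL) = 4.1378037×10⁻⁵ m/K
ΔT = 7.60×10⁻³ / 4.1378037×10⁻⁵ = 183.672 K, so T = 20.3 + 183.672 = 203.972 °C

T = 204.0 °C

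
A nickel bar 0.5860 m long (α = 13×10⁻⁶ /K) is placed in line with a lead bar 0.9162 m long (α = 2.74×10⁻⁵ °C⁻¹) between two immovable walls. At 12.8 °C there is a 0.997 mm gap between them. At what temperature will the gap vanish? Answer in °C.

T = 43.3 °C

α₁L₁ = 7.618×10⁻⁶ m/K, α₂L₂ = 2.510388×10⁻⁵ m/K → total 3.272188×10⁻⁵ m/K
ΔT = g/(α₁L₁+α₂L₂) = 9.97×10⁻⁴ / 3.272188×10⁻⁵ = 30.469 K
T = 12.8 + 30.469 = 43.269 °C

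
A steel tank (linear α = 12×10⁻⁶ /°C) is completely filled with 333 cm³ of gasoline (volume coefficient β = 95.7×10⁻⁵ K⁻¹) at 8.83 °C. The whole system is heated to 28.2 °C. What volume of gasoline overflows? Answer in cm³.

The tank also expands: β_container ≈ 3α = 3.6×10⁻⁵ /K
Net overflow = V₀(β_liq − 3α_cont)ΔT
β − 3α = 9.57×10⁻⁴ − 3.6×10⁻⁵ = 9.21×10⁻⁴ /K; ΔT = 19.37 K
ΔV = 333 × 9.21×10⁻⁴ × 19.37 = 5.94 cm³

5.94 cm³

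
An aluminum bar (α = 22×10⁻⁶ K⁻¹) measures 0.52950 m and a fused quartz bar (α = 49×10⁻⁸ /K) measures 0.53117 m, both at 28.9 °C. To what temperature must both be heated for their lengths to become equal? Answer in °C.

T = 175.5 °C

Equal length when α₁L₁ΔT − α₂L₂ΔT = L₂ − L₁ = 1.67×10⁻³ m
α₁L₁ = 1.1649×10⁻⁵, α₂L₂ = 2.602733×10⁻⁷ → Δ(αL) = 1.13887267×10⁻⁵ m/K
ΔT = 1.67×10⁻³ / 1.13887267×10⁻⁵ = 146.636 K, so T = 28.9 + 146.636 = 175.536 °C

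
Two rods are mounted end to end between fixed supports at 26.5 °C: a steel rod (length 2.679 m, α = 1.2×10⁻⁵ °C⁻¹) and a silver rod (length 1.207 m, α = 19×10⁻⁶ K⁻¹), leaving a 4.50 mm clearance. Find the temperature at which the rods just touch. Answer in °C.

T = 108 °C

Gap closes when ΔL₁ + ΔL₂ = 4.50 mm = 4.50×10⁻³ m
(α₁L₁ + α₂L₂)ΔT = g
α₁L₁ + α₂L₂ = 1.2×10⁻⁵×2.679 + 19×10⁻⁶×1.207 = 5.5081×10⁻⁵ m/K
ΔT = 4.50×10⁻³ / 5.5081×10⁻⁵ = 81.70 K
T = 26.5 + 81.70 = 108.20 °C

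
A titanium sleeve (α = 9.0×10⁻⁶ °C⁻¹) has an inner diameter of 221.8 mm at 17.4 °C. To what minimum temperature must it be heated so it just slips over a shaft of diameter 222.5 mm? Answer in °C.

Required Δd = 222.5 − 221.8 = 0.7 mm
Δd = αd₀ΔT ⇒ ΔT = Δd/(αd₀) = 0.7 / (9.0×10⁻⁶ × 221.8) = 350.67 K
T_min = 17.4 + 350.67 = 368.07 °C

T = 368 °C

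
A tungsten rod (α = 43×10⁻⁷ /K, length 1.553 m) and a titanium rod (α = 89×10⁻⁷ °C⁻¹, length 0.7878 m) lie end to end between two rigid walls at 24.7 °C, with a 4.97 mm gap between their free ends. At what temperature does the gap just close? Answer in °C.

Gap closes when ΔL₁ + ΔL₂ = 4.97 mm = 4.97×10⁻³ m
(α₁L₁ + α₂L₂)ΔT = g
α₁L₁ + α₂L₂ = 43×10⁻⁷×1.553 + 89×10⁻⁷×0.7878 = 1.368932×10⁻⁵ m/K
ΔT = 4.97×10⁻³ / 1.368932×10⁻⁵ = 363.06 K
T = 24.7 + 363.06 = 387.76 °C

T = 388 °C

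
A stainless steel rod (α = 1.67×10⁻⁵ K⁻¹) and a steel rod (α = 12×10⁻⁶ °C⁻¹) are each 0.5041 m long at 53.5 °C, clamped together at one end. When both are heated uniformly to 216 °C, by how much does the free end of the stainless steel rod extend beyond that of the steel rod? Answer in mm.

0.385 mm

ΔT = 162.5 K
stainless steel: ΔL = 1.67×10⁻⁵ × 0.5041 m × 162.5 = 1.3680×10⁻³ m = 1.3680 mm
steel: ΔL = 12×10⁻⁶ × 0.5041 m × 162.5 = 9.8300×10⁻⁴ m = 0.98300 mm
difference = 1.3680 − 0.98300 = 0.385 mm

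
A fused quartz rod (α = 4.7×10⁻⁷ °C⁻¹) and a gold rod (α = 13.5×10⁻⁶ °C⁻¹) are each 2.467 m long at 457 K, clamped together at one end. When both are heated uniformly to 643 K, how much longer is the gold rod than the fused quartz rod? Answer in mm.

5.98 mm

ΔT = 186 K
fused quartz: ΔL = 4.7×10⁻⁷ × 2.467 m × 186 = 2.1567×10⁻⁴ m = 0.21567 mm
gold: ΔL = 13.5×10⁻⁶ × 2.467 m × 186 = 6.1946×10⁻³ m = 6.1946 mm
difference = 6.1946 − 0.21567 = 5.97893 mm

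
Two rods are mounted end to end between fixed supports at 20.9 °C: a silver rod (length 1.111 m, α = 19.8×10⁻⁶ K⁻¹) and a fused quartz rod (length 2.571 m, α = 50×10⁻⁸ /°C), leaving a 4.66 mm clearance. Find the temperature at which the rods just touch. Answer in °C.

α₁L₁ = 2.19978×10⁻⁵ m/K, α₂L₂ = 1.2855×10⁻⁶ m/K → total 2.32833×10⁻⁵ m/K
ΔT = g/(α₁L₁+α₂L₂) = 4.66×10⁻³ / 2.32833×10⁻⁵ = 200.14 K
T = 20.9 + 200.14 = 221.04 °C

T = 221 °C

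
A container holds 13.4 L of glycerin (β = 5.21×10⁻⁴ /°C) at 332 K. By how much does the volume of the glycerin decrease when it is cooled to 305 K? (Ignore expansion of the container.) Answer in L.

ΔV = 0.188 L

|ΔT| = |305 − 332| = 27 K
ΔV = βV₀ΔT = (5.21×10⁻⁴)(13.4)(27) = 0.188 L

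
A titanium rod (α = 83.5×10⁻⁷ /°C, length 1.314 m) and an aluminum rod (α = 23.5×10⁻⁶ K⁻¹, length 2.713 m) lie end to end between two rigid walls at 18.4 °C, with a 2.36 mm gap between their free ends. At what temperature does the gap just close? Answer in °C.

α₁L₁ = 1.09719×10⁻⁵ m/K, α₂L₂ = 6.37555×10⁻⁵ m/K → total 7.47274×10⁻⁵ m/K
ΔT = g/(α₁L₁+α₂L₂) = 2.36×10⁻³ / 7.47274×10⁻⁵ = 31.581 K
T = 18.4 + 31.581 = 49.981 °C

T = 50.0 °C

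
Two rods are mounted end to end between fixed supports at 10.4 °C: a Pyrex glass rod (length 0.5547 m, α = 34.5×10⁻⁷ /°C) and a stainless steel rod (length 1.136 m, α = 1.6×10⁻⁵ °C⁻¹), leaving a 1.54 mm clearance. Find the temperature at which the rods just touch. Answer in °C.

α₁L₁ = 1.913715×10⁻⁶ m/K, α₂L₂ = 1.8176×10⁻⁵ m/K → total 2.0089715×10⁻⁵ m/K
ΔT = g/(α₁L₁+α₂L₂) = 1.54×10⁻³ / 2.0089715×10⁻⁵ = 76.656 K
T = 10.4 + 76.656 = 87.056 °C

T = 87.1 °C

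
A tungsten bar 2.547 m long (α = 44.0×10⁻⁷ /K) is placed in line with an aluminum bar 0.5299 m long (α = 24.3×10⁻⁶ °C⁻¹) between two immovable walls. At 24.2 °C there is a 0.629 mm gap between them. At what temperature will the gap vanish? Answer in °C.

T = 50.3 °C

Gap closes when ΔL₁ + ΔL₂ = 0.629 mm = 6.29×10⁻⁴ m
(α₁L₁ + α₂L₂)ΔT = g
α₁L₁ + α₂L₂ = 44.0×10⁻⁷×2.547 + 24.3×10⁻⁶×0.5299 = 2.408337×10⁻⁵ m/K
ΔT = 6.29×10⁻⁴ / 2.408337×10⁻⁵ = 26.118 K
T = 24.2 + 26.118 = 50.318 °C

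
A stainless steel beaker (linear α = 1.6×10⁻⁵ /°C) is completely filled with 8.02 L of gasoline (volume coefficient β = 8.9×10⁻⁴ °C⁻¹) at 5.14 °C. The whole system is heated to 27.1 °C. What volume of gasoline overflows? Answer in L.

The beaker also expands: β_container ≈ 3α = 4.8×10⁻⁵ /K
Net overflow = V₀(β_liq − 3α_cont)ΔT
β − 3α = 8.90×10⁻⁴ − 4.8×10⁻⁵ = 8.42×10⁻⁴ /K; ΔT = 21.96 K
ΔV = 8.02 × 8.42×10⁻⁴ × 21.96 = 0.148 L

0.148 L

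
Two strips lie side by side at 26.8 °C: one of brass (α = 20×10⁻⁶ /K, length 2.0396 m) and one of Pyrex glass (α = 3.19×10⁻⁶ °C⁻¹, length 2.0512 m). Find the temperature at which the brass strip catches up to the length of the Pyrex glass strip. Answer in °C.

T = 365.5 °C

L₁(1 + α₁ΔT) = L₂(1 + α₂ΔT) ⇒ ΔT = (L₂ − L₁)/(α₁L₁ − α₂L₂)
L₂ − L₁ = 2.0512 − 2.0396 = 1.16×10⁻² m
α₁L₁ − α₂L₂ = 20×10⁻⁶×2.0396 − 3.19×10⁻⁶×2.0512 = 3.4248672×10⁻⁵ m/K
ΔT = 1.16×10⁻² / 3.4248672×10⁻⁵ = 338.699 K
T = 26.8 + 338.699 = 365.499 °C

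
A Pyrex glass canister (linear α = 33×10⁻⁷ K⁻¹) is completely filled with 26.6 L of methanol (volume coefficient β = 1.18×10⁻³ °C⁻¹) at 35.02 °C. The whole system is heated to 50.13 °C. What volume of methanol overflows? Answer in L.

0.470 L

The canister also expands: β_container ≈ 3α = 9.9×10⁻⁶ /K
Net overflow = V₀(β_liq − 3α_cont)ΔT
β − 3α = 1.18×10⁻³ − 9.9×10⁻⁶ = 1.1701×10⁻³ /K; ΔT = 15.11 K
ΔV = 26.6 × 1.1701×10⁻³ × 15.11 = 0.470 L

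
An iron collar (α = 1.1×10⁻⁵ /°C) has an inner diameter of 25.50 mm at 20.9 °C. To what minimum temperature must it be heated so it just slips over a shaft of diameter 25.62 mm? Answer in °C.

T = 449 °C

Required Δd = 25.62 − 25.50 = 0.12 mm
Δd = αd₀ΔT ⇒ ΔT = Δd/(αd₀) = 0.12 / (1.1×10⁻⁵ × 25.50) = 427.81 K
T_min = 20.9 + 427.81 = 448.71 °C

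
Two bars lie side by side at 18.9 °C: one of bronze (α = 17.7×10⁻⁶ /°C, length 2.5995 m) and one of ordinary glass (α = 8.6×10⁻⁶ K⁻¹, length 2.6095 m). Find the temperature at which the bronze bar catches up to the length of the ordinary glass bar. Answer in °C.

T = 443.2 °C

L₁(1 + α₁ΔT) = L₂(1 + α₂ΔT) ⇒ ΔT = (L₂ − L₁)/(α₁L₁ − α₂L₂)
L₂ − L₁ = 2.6095 − 2.5995 = 1.00×10⁻² m
α₁L₁ − α₂L₂ = 17.7×10⁻⁶×2.5995 − 8.6×10⁻⁶×2.6095 = 2.356945×10⁻⁵ m/K
ΔT = 1.00×10⁻² / 2.356945×10⁻⁵ = 424.278 K
T = 18.9 + 424.278 = 443.178 °C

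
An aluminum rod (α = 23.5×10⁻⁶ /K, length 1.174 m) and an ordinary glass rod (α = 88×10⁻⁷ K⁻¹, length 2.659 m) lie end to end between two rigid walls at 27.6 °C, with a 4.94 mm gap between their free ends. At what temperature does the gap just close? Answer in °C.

Gap closes when ΔL₁ + ΔL₂ = 4.94 mm = 4.94×10⁻³ m
(α₁L₁ + α₂L₂)ΔT = g
α₁L₁ + α₂L₂ = 23.5×10⁻⁶×1.174 + 88×10⁻⁷×2.659 = 5.09882×10⁻⁵ m/K
ΔT = 4.94×10⁻³ / 5.09882×10⁻⁵ = 96.89 K
T = 27.6 + 96.89 = 124.49 °C

T = 124 °C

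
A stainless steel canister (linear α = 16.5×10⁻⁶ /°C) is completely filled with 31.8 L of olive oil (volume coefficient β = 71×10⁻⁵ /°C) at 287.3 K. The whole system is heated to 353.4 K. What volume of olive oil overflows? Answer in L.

1.39 L

The canister also expands: β_container ≈ 3α = 4.95×10⁻⁵ /K
Net overflow = V₀(β_liq − 3α_cont)ΔT
β − 3α = 7.10×10⁻⁴ − 4.95×10⁻⁵ = 6.605×10⁻⁴ /K; ΔT = 66.1 K
ΔV = 31.8 × 6.605×10⁻⁴ × 66.1 = 1.39 L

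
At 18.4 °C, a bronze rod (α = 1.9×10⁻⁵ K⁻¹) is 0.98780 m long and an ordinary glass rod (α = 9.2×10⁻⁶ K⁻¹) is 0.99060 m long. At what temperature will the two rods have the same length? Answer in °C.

L₁(1 + α₁ΔT) = L₂(1 + α₂ΔT) ⇒ ΔT = (L₂ − L₁)/(α₁L₁ − α₂L₂)
L₂ − L₁ = 0.99060 − 0.98780 = 2.80×10⁻³ m
α₁L₁ − α₂L₂ = 1.9×10⁻⁵×0.98780 − 9.2×10⁻⁶×0.99060 = 9.65468×10⁻⁶ m/K
ΔT = 2.80×10⁻³ / 9.65468×10⁻⁶ = 290.015 K
T = 18.4 + 290.015 = 308.415 °C

T = 308.4 °C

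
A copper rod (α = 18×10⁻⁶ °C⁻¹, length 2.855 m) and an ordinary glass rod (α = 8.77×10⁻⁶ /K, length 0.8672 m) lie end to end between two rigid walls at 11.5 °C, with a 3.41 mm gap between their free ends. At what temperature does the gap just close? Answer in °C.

Gap closes when ΔL₁ + ΔL₂ = 3.41 mm = 3.41×10⁻³ m
(α₁L₁ + α₂L₂)ΔT = g
α₁L₁ + α₂L₂ = 18×10⁻⁶×2.855 + 8.77×10⁻⁶×0.8672 = 5.8995344×10⁻⁵ m/K
ΔT = 3.41×10⁻³ / 5.8995344×10⁻⁵ = 57.801 K
T = 11.5 + 57.801 = 69.301 °C

T = 69.3 °C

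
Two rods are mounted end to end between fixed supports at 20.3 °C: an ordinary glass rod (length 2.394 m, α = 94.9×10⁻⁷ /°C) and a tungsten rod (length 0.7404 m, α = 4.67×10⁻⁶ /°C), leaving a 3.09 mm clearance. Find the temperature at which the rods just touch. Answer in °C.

α₁L₁ = 2.271906×10⁻⁵ m/K, α₂L₂ = 3.457668×10⁻⁶ m/K → total 2.6176728×10⁻⁵ m/K
ΔT = g/(α₁L₁+α₂L₂) = 3.09×10⁻³ / 2.6176728×10⁻⁵ = 118.04 K
T = 20.3 + 118.04 = 138.34 °C

T = 138 °C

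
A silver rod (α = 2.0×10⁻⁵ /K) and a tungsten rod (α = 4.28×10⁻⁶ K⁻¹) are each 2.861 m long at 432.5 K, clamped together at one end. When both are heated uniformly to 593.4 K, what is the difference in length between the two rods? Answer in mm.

7.24 mm

ΔT = 160.9 K
silver: ΔL = 2.0×10⁻⁵ × 2.861 m × 160.9 = 9.2067×10⁻³ m = 9.2067 mm
tungsten: ΔL = 4.28×10⁻⁶ × 2.861 m × 160.9 = 1.9702×10⁻³ m = 1.9702 mm
difference = 9.2067 − 1.9702 = 7.2365 mm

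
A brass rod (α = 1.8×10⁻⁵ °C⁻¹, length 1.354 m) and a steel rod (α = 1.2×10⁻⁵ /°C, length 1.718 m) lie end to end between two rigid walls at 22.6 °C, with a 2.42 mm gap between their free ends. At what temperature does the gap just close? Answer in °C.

α₁L₁ = 2.4372×10⁻⁵ m/K, α₂L₂ = 2.0616×10⁻⁵ m/K → total 4.4988×10⁻⁵ m/K
ΔT = g/(α₁L₁+α₂L₂) = 2.42×10⁻³ / 4.4988×10⁻⁵ = 53.792 K
T = 22.6 + 53.792 = 76.392 °C

T = 76.4 °C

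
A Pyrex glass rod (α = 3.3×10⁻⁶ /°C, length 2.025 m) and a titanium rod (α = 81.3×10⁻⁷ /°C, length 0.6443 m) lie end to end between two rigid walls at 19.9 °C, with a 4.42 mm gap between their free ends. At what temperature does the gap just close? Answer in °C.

Gap closes when ΔL₁ + ΔL₂ = 4.42 mm = 4.42×10⁻³ m
(α₁L₁ + α₂L₂)ΔT = g
α₁L₁ + α₂L₂ = 3.3×10⁻⁶×2.025 + 81.3×10⁻⁷×0.6443 = 1.1920659×10⁻⁵ m/K
ΔT = 4.42×10⁻³ / 1.1920659×10⁻⁵ = 370.78 K
T = 19.9 + 370.78 = 390.68 °C

T = 391 °C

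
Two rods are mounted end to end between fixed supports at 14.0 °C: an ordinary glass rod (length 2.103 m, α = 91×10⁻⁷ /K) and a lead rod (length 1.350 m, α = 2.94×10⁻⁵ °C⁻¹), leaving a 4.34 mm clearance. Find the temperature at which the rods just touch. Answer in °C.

T = 87.8 °C

α₁L₁ = 1.91373×10⁻⁵ m/K, α₂L₂ = 3.969×10⁻⁵ m/K → total 5.88273×10⁻⁵ m/K
ΔT = g/(α₁L₁+α₂L₂) = 4.34×10⁻³ / 5.88273×10⁻⁵ = 73.775 K
T = 14.0 + 73.775 = 87.775 °C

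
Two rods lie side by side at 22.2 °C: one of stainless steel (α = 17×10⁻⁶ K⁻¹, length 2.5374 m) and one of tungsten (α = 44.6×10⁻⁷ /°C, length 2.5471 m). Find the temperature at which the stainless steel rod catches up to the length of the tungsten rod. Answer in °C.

Equal length when α₁L₁ΔT − α₂L₂ΔT = L₂ − L₁ = 9.70×10⁻³ m
α₁L₁ = 4.31358×10⁻⁵, α₂L₂ = 1.1360066×10⁻⁵ → Δ(αL) = 3.1775734×10⁻⁵ m/K
ΔT = 9.70×10⁻³ / 3.1775734×10⁻⁵ = 305.264 K, so T = 22.2 + 305.264 = 327.464 °C

T = 327.5 °C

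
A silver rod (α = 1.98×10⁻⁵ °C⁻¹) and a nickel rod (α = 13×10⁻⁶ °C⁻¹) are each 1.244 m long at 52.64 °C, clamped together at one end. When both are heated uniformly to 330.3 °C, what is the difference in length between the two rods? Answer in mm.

2.35 mm

ΔT = 277.66 K
silver: ΔL = 1.98×10⁻⁵ × 1.244 m × 277.66 = 6.8391×10⁻³ m = 6.8391 mm
nickel: ΔL = 13×10⁻⁶ × 1.244 m × 277.66 = 4.4903×10⁻³ m = 4.4903 mm
difference = 6.8391 − 4.4903 = 2.3488 mm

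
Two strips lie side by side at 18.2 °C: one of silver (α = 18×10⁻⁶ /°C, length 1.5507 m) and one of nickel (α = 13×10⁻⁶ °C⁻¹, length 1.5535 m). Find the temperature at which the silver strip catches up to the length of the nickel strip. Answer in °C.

T = 381.0 °C

L₁(1 + α₁ΔT) = L₂(1 + α₂ΔT) ⇒ ΔT = (L₂ − L₁)/(α₁L₁ − α₂L₂)
L₂ − L₁ = 1.5535 − 1.5507 = 2.80×10⁻³ m
α₁L₁ − α₂L₂ = 18×10⁻⁶×1.5507 − 13×10⁻⁶×1.5535 = 7.7171×10⁻⁶ m/K
ΔT = 2.80×10⁻³ / 7.7171×10⁻⁶ = 362.831 K
T = 18.2 + 362.831 = 381.031 °C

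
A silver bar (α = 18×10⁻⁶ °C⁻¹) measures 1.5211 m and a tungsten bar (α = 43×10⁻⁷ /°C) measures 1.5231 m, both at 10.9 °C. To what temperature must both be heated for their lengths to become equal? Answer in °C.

Equal length when α₁L₁ΔT − α₂L₂ΔT = L₂ − L₁ = 2.00×10⁻³ m
α₁L₁ = 2.73798×10⁻⁵, α₂L₂ = 6.54933×10⁻⁶ → Δ(αL) = 2.083047×10⁻⁵ m/K
ΔT = 2.00×10⁻³ / 2.083047×10⁻⁵ = 96.013 K, so T = 10.9 + 96.013 = 106.913 °C

T = 106.9 °C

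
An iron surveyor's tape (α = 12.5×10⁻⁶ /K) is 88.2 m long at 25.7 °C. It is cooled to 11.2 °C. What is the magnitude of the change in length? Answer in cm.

|ΔT| = |11.2 − 25.7| = 14.5 K
ΔL = αL₀ΔT = (12.5×10⁻⁶)(88.2)(14.5) = 1.60×10⁻² m

ΔL = 1.60 cm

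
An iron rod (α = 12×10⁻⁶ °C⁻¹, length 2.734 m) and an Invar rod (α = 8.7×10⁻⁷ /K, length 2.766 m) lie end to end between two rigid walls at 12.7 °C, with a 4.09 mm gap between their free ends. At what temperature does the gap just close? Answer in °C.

α₁L₁ = 3.2808×10⁻⁵ m/K, α₂L₂ = 2.40642×10⁻⁶ m/K → total 3.521442×10⁻⁵ m/K
ΔT = g/(α₁L₁+α₂L₂) = 4.09×10⁻³ / 3.521442×10⁻⁵ = 116.15 K
T = 12.7 + 116.15 = 128.85 °C

T = 129 °C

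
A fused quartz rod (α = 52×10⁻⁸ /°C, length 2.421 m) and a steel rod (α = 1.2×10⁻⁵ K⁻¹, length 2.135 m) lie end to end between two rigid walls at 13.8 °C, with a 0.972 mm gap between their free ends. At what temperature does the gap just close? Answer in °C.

T = 50.0 °C

Gap closes when ΔL₁ + ΔL₂ = 0.972 mm = 9.72×10⁻⁴ m
(α₁L₁ + α₂L₂)ΔT = g
α₁L₁ + α₂L₂ = 52×10⁻⁸×2.421 + 1.2×10⁻⁵×2.135 = 2.687892×10⁻⁵ m/K
ΔT = 9.72×10⁻⁴ / 2.687892×10⁻⁵ = 36.162 K
T = 13.8 + 36.162 = 49.962 °C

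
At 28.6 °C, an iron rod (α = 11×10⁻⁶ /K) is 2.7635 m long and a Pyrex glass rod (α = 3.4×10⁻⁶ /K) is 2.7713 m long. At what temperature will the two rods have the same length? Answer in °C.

T = 400.5 °C

Equal length when α₁L₁ΔT − α₂L₂ΔT = L₂ − L₁ = 7.80×10⁻³ m
α₁L₁ = 3.03985×10⁻⁵, α₂L₂ = 9.42242×10⁻⁶ → Δ(αL) = 2.097608×10⁻⁵ m/K
ΔT = 7.80×10⁻³ / 2.097608×10⁻⁵ = 371.852 K, so T = 28.6 + 371.852 = 400.452 °C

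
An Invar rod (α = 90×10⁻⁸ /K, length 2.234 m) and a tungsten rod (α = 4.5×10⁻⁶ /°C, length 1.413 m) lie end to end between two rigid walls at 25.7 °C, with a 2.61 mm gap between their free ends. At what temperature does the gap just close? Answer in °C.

Gap closes when ΔL₁ + ΔL₂ = 2.61 mm = 2.61×10⁻³ m
(α₁L₁ + α₂L₂)ΔT = g
α₁L₁ + α₂L₂ = 90×10⁻⁸×2.234 + 4.5×10⁻⁶×1.413 = 8.3691×10⁻⁶ m/K
ΔT = 2.61×10⁻³ / 8.3691×10⁻⁶ = 311.86 K
T = 25.7 + 311.86 = 337.56 °C

T = 338 °C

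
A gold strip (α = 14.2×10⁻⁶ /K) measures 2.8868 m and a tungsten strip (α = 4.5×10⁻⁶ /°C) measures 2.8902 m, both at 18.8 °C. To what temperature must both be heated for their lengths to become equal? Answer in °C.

L₁(1 + α₁ΔT) = L₂(1 + α₂ΔT) ⇒ ΔT = (L₂ − L₁)/(α₁L₁ − α₂L₂)
L₂ − L₁ = 2.8902 − 2.8868 = 3.40×10⁻³ m
α₁L₁ − α₂L₂ = 14.2×10⁻⁶×2.8868 − 4.5×10⁻⁶×2.8902 = 2.798666×10⁻⁵ m/K
ΔT = 3.40×10⁻³ / 2.798666×10⁻⁵ = 121.486 K
T = 18.8 + 121.486 = 140.286 °C

T = 140.3 °C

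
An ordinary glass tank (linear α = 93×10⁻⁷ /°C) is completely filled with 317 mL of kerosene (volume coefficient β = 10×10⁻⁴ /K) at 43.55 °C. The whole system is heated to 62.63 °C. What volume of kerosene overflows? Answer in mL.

The tank also expands: β_container ≈ 3α = 2.79×10⁻⁵ /K
Net overflow = V₀(β_liq − 3α_cont)ΔT
β − 3α = 1.00×10⁻³ − 2.79×10⁻⁵ = 9.721×10⁻⁴ /K; ΔT = 19.08 K
ΔV = 317 × 9.721×10⁻⁴ × 19.08 = 5.88 mL

5.88 mL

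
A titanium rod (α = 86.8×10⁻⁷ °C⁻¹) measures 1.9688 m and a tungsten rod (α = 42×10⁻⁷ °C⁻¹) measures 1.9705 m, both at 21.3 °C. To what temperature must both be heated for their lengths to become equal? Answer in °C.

T = 214.2 °C

Equal length when α₁L₁ΔT − α₂L₂ΔT = L₂ − L₁ = 1.70×10⁻³ m
α₁L₁ = 1.7089184×10⁻⁵, α₂L₂ = 8.2761×10⁻⁶ → Δ(αL) = 8.813084×10⁻⁶ m/K
ΔT = 1.70×10⁻³ / 8.813084×10⁻⁶ = 192.895 K, so T = 21.3 + 192.895 = 214.195 °C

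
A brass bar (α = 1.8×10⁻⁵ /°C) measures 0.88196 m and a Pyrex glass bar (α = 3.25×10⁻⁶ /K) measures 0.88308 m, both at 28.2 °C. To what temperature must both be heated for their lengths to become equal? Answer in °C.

Equal length when α₁L₁ΔT − α₂L₂ΔT = L₂ − L₁ = 1.12×10⁻³ m
α₁L₁ = 1.587528×10⁻⁵, α₂L₂ = 2.87001×10⁻⁶ → Δ(αL) = 1.300527×10⁻⁵ m/K
ΔT = 1.12×10⁻³ / 1.300527×10⁻⁵ = 86.119 K, so T = 28.2 + 86.119 = 114.319 °C

T = 114.3 °C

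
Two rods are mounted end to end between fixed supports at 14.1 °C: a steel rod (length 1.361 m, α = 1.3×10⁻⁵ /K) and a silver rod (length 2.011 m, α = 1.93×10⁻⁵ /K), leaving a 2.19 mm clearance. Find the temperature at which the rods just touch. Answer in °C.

α₁L₁ = 1.7693×10⁻⁵ m/K, α₂L₂ = 3.88123×10⁻⁵ m/K → total 5.65053×10⁻⁵ m/K
ΔT = g/(α₁L₁+α₂L₂) = 2.19×10⁻³ / 5.65053×10⁻⁵ = 38.757 K
T = 14.1 + 38.757 = 52.857 °C

T = 52.9 °C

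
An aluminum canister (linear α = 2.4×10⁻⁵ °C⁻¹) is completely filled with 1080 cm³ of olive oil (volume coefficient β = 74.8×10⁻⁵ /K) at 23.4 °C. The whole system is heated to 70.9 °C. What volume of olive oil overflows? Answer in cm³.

The canister also expands: β_container ≈ 3α = 7.2×10⁻⁵ /K
Net overflow = V₀(β_liq − 3α_cont)ΔT
β − 3α = 7.48×10⁻⁴ − 7.2×10⁻⁵ = 6.76×10⁻⁴ /K; ΔT = 47.5 K
ΔV = 1080 × 6.76×10⁻⁴ × 47.5 = 34.7 cm³

34.7 cm³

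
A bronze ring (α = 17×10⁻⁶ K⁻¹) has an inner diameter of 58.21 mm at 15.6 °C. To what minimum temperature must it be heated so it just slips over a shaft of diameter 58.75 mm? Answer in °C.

T = 561 °C

Required Δd = 58.75 − 58.21 = 0.54 mm
Δd = αd₀ΔT ⇒ ΔT = Δd/(αd₀) = 0.54 / (17×10⁻⁶ × 58.21) = 545.69 K
T_min = 15.6 + 545.69 = 561.29 °C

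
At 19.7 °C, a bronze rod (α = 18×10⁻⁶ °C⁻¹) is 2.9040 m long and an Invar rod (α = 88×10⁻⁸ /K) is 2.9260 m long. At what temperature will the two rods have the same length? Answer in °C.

T = 462.4 °C

L₁(1 + α₁ΔT) = L₂(1 + α₂ΔT) ⇒ ΔT = (L₂ − L₁)/(α₁L₁ − α₂L₂)
L₂ − L₁ = 2.9260 − 2.9040 = 2.20×10⁻² m
α₁L₁ − α₂L₂ = 18×10⁻⁶×2.9040 − 88×10⁻⁸×2.9260 = 4.969712×10⁻⁵ m/K
ΔT = 2.20×10⁻² / 4.969712×10⁻⁵ = 442.682 K
T = 19.7 + 442.682 = 462.382 °C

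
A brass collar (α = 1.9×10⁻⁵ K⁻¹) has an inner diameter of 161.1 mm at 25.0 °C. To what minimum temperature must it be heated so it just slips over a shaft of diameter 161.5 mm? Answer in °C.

T = 156 °C

Required Δd = 161.5 − 161.1 = 0.4 mm
Δd = αd₀ΔT ⇒ ΔT = Δd/(αd₀) = 0.4 / (1.9×10⁻⁵ × 161.1) = 130.68 K
T_min = 25.0 + 130.68 = 155.68 °C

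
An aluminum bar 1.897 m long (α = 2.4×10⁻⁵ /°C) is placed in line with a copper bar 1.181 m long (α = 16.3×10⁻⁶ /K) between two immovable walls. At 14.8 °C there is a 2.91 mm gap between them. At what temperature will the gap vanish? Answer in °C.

T = 59.7 °C

Gap closes when ΔL₁ + ΔL₂ = 2.91 mm = 2.91×10⁻³ m
(α₁L₁ + α₂L₂)ΔT = g
α₁L₁ + α₂L₂ = 2.4×10⁻⁵×1.897 + 16.3×10⁻⁶×1.181 = 6.47783×10⁻⁵ m/K
ΔT = 2.91×10⁻³ / 6.47783×10⁻⁵ = 44.922 K
T = 14.8 + 44.922 = 59.722 °C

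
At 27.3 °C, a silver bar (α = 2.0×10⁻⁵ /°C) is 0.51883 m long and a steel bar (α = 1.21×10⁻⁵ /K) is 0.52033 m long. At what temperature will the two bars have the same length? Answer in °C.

Equal length when α₁L₁ΔT − α₂L₂ΔT = L₂ − L₁ = 1.50×10⁻³ m
α₁L₁ = 1.03766×10⁻⁵, α₂L₂ = 6.295993×10⁻⁶ → Δ(αL) = 4.080607×10⁻⁶ m/K
ΔT = 1.50×10⁻³ / 4.080607×10⁻⁶ = 367.592 K, so T = 27.3 + 367.592 = 394.892 °C

T = 394.9 °C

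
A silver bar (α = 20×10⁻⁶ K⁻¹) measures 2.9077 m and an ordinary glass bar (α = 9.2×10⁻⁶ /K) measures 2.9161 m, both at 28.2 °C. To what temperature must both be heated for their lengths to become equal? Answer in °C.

T = 296.3 °C

L₁(1 + α₁ΔT) = L₂(1 + α₂ΔT) ⇒ ΔT = (L₂ − L₁)/(α₁L₁ − α₂L₂)
L₂ − L₁ = 2.9161 − 2.9077 = 8.40×10⁻³ m
α₁L₁ − α₂L₂ = 20×10⁻⁶×2.9077 − 9.2×10⁻⁶×2.9161 = 3.132588×10⁻⁵ m/K
ΔT = 8.40×10⁻³ / 3.132588×10⁻⁵ = 268.149 K
T = 28.2 + 268.149 = 296.349 °C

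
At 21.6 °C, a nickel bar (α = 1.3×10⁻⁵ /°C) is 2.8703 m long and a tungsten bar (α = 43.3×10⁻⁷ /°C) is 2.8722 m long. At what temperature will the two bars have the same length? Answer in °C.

L₁(1 + α₁ΔT) = L₂(1 + α₂ΔT) ⇒ ΔT = (L₂ − L₁)/(α₁L₁ − α₂L₂)
L₂ − L₁ = 2.8722 − 2.8703 = 1.90×10⁻³ m
α₁L₁ − α₂L₂ = 1.3×10⁻⁵×2.8703 − 43.3×10⁻⁷×2.8722 = 2.4877274×10⁻⁵ m/K
ΔT = 1.90×10⁻³ / 2.4877274×10⁻⁵ = 76.3749 K
T = 21.6 + 76.3749 = 97.9749 °C

T = 97.97 °C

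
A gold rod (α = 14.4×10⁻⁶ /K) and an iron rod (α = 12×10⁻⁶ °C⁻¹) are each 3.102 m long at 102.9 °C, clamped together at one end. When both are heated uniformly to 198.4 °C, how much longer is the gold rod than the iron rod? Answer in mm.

0.711 mm

ΔT = 95.5 K
gold: ΔL = 14.4×10⁻⁶ × 3.102 m × 95.5 = 4.2659×10⁻³ m = 4.2659 mm
iron: ΔL = 12×10⁻⁶ × 3.102 m × 95.5 = 3.5549×10⁻³ m = 3.5549 mm
difference = 4.2659 − 3.5549 = 0.7110 mm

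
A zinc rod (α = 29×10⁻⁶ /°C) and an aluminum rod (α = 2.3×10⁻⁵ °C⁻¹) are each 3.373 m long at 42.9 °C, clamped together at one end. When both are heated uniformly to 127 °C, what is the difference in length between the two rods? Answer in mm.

1.70 mm

ΔT = 84.1 K
zinc: ΔL = 29×10⁻⁶ × 3.373 m × 84.1 = 8.2264×10⁻³ m = 8.2264 mm
aluminum: ΔL = 2.3×10⁻⁵ × 3.373 m × 84.1 = 6.5244×10⁻³ m = 6.5244 mm
difference = 8.2264 − 6.5244 = 1.7020 mm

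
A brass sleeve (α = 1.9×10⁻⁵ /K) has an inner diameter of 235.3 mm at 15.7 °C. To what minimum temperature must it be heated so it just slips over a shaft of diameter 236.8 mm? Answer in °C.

T = 351 °C

Required Δd = 236.8 − 235.3 = 1.5 mm
Δd = αd₀ΔT ⇒ ΔT = Δd/(αd₀) = 1.5 / (1.9×10⁻⁵ × 235.3) = 335.52 K
T_min = 15.7 + 335.52 = 351.22 °C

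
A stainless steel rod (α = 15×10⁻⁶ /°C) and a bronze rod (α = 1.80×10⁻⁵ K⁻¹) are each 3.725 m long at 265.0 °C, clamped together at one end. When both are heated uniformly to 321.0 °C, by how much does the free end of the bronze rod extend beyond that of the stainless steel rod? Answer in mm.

ΔT = 56.0 K
stainless steel: ΔL = 15×10⁻⁶ × 3.725 m × 56.0 = 3.1290×10⁻³ m = 3.1290 mm
bronze: ΔL = 1.80×10⁻⁵ × 3.725 m × 56.0 = 3.7548×10⁻³ m = 3.7548 mm
difference = 3.7548 − 3.1290 = 0.6258 mm

0.626 mm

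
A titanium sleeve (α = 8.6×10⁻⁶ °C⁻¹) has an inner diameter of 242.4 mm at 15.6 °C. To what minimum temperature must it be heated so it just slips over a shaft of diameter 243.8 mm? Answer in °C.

T = 687 °C

Required Δd = 243.8 − 242.4 = 1.4 mm
Δd = αd₀ΔT ⇒ ΔT = Δd/(αd₀) = 1.4 / (8.6×10⁻⁶ × 242.4) = 671.58 K
T_min = 15.6 + 671.58 = 687.18 °C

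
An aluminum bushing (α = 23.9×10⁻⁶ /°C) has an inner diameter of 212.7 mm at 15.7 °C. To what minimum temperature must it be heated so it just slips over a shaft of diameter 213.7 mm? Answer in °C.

T = 212 °C

Required Δd = 213.7 − 212.7 = 1.0 mm
Δd = αd₀ΔT ⇒ ΔT = Δd/(αd₀) = 1.0 / (23.9×10⁻⁶ × 212.7) = 196.71 K
T_min = 15.7 + 196.71 = 212.41 °C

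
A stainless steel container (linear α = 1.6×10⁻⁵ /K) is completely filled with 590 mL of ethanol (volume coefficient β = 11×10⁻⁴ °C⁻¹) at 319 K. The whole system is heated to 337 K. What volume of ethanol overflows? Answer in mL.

The container also expands: β_container ≈ 3α = 4.8×10⁻⁵ /K
Net overflow = V₀(β_liq − 3α_cont)ΔT
β − 3α = 1.10×10⁻³ − 4.8×10⁻⁵ = 1.052×10⁻³ /K; ΔT = 18 K
ΔV = 590 × 1.052×10⁻³ × 18 = 11.2 mL

11.2 mL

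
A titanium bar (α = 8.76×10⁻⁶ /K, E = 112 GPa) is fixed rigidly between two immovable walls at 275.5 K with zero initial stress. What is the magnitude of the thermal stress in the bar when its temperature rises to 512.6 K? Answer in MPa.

Fully constrained: the free strain ε = αΔT is blocked, so σ = Eε = EαΔT.
|ΔT| = 237.1 K
σ = 112×10⁹ × 8.76×10⁻⁶ × 237.1 = 2.33×10⁸ Pa

σ = 233 MPa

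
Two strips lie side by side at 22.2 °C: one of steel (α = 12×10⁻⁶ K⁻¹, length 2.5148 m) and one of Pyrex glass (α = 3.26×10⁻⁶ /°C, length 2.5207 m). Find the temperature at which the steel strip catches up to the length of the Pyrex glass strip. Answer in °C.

T = 290.9 °C

Equal length when α₁L₁ΔT − α₂L₂ΔT = L₂ − L₁ = 5.90×10⁻³ m
α₁L₁ = 3.01776×10⁻⁵, α₂L₂ = 8.217482×10⁻⁶ → Δ(αL) = 2.1960118×10⁻⁵ m/K
ΔT = 5.90×10⁻³ / 2.1960118×10⁻⁵ = 268.669 K, so T = 22.2 + 268.669 = 290.869 °C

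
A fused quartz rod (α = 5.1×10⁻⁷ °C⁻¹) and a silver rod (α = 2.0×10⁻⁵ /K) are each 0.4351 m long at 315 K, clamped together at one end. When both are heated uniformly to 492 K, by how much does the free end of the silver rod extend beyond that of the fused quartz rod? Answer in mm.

1.50 mm

ΔT = 177 K
fused quartz: ΔL = 5.1×10⁻⁷ × 0.4351 m × 177 = 3.9276×10⁻⁵ m = 0.039276 mm
silver: ΔL = 2.0×10⁻⁵ × 0.4351 m × 177 = 1.5403×10⁻³ m = 1.5403 mm
difference = 1.5403 − 0.039276 = 1.501024 mm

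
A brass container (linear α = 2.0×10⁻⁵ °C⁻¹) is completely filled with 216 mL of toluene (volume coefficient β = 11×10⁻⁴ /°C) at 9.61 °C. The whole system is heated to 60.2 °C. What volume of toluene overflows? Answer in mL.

The container also expands: β_container ≈ 3α = 6.0×10⁻⁵ /K
Net overflow = V₀(β_liq − 3α_cont)ΔT
β − 3α = 1.10×10⁻³ − 6.0×10⁻⁵ = 1.04×10⁻³ /K; ΔT = 50.59 K
ΔV = 216 × 1.04×10⁻³ × 50.59 = 11.4 mL

11.4 mL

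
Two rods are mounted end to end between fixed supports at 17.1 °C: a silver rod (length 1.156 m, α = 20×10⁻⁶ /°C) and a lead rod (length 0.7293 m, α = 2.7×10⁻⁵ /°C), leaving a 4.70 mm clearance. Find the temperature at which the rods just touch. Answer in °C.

α₁L₁ = 2.312×10⁻⁵ m/K, α₂L₂ = 1.96911×10⁻⁵ m/K → total 4.28111×10⁻⁵ m/K
ΔT = g/(α₁L₁+α₂L₂) = 4.70×10⁻³ / 4.28111×10⁻⁵ = 109.78 K
T = 17.1 + 109.78 = 126.88 °C

T = 127 °C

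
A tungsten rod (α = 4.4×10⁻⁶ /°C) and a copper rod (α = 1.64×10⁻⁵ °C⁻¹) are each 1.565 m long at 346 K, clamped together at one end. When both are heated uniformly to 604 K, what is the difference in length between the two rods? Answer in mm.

4.85 mm

ΔT = 258 K
tungsten: ΔL = 4.4×10⁻⁶ × 1.565 m × 258 = 1.7766×10⁻³ m = 1.7766 mm
copper: ΔL = 1.64×10⁻⁵ × 1.565 m × 258 = 6.6218×10⁻³ m = 6.6218 mm
difference = 6.6218 − 1.7766 = 4.8452 mm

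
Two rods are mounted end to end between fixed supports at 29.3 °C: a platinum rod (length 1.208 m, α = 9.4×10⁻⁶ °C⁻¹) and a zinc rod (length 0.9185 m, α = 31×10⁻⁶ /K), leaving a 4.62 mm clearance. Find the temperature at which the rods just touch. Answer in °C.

Gap closes when ΔL₁ + ΔL₂ = 4.62 mm = 4.62×10⁻³ m
(α₁L₁ + α₂L₂)ΔT = g
α₁L₁ + α₂L₂ = 9.4×10⁻⁶×1.208 + 31×10⁻⁶×0.9185 = 3.98287×10⁻⁵ m/K
ΔT = 4.62×10⁻³ / 3.98287×10⁻⁵ = 116.00 K
T = 29.3 + 116.00 = 145.30 °C

T = 145 °C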